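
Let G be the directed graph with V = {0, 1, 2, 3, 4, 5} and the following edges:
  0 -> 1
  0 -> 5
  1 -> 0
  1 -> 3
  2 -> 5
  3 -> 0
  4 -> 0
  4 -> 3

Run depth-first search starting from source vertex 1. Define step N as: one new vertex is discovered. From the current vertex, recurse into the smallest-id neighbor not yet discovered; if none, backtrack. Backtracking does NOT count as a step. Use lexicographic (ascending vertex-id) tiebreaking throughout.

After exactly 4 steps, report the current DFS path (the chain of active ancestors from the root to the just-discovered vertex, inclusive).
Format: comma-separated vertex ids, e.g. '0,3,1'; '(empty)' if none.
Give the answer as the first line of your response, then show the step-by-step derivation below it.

1,3

step 1: discover 1; path=1; order=1
step 2: discover 0; path=1>0; order=1,0
step 3: discover 5; path=1>0>5; order=1,0,5
step 4: discover 3; path=1>3; order=1,0,5,3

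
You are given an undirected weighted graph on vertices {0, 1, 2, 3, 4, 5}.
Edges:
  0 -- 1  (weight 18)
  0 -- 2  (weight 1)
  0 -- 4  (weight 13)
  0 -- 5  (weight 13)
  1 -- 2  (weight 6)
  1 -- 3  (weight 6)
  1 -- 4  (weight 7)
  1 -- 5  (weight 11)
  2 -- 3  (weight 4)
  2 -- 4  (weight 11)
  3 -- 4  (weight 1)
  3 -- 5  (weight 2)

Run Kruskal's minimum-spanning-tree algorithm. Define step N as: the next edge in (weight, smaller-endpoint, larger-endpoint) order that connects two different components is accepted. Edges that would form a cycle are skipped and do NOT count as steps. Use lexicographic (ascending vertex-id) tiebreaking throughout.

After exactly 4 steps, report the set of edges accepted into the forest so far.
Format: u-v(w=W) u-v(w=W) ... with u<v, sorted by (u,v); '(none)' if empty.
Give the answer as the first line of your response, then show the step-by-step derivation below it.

0-2(w=1) 2-3(w=4) 3-4(w=1) 3-5(w=2)

step 1: add edge 0-2 (w=1); MST = {0-2(w=1)}
step 2: add edge 3-4 (w=1); MST = {0-2(w=1) 3-4(w=1)}
step 3: add edge 3-5 (w=2); MST = {0-2(w=1) 3-4(w=1) 3-5(w=2)}
step 4: add edge 2-3 (w=4); MST = {0-2(w=1) 2-3(w=4) 3-4(w=1) 3-5(w=2)}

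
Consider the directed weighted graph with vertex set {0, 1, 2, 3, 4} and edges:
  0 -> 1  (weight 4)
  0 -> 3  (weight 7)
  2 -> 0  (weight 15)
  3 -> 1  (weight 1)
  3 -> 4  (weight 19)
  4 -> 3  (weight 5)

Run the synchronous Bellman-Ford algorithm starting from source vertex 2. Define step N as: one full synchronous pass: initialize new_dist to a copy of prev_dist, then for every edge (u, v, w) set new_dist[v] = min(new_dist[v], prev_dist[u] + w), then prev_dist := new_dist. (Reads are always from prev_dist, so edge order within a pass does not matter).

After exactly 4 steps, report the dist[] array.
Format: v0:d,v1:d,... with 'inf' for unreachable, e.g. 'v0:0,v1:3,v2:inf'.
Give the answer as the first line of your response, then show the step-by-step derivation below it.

v0:15,v1:19,v2:0,v3:22,v4:41

step 1: dist = v0:15,v1:inf,v2:0,v3:inf,v4:inf
step 2: dist = v0:15,v1:19,v2:0,v3:22,v4:inf
step 3: dist = v0:15,v1:19,v2:0,v3:22,v4:41
step 4: dist = v0:15,v1:19,v2:0,v3:22,v4:41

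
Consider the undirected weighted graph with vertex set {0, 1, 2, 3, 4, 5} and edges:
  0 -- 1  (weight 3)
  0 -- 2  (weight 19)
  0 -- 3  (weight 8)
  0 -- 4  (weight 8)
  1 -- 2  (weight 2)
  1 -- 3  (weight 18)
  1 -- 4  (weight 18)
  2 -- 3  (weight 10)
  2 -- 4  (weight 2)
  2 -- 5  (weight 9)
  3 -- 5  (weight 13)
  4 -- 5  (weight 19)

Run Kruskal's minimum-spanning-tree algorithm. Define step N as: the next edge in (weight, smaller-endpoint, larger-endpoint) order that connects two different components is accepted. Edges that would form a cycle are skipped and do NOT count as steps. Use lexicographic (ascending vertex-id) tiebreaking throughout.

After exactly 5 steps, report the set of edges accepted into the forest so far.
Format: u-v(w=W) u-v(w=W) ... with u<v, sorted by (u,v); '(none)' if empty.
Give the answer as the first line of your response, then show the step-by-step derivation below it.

0-1(w=3) 0-3(w=8) 1-2(w=2) 2-4(w=2) 2-5(w=9)

step 1: add edge 1-2 (w=2); MST = {1-2(w=2)}
step 2: add edge 2-4 (w=2); MST = {1-2(w=2) 2-4(w=2)}
step 3: add edge 0-1 (w=3); MST = {0-1(w=3) 1-2(w=2) 2-4(w=2)}
step 4: add edge 0-3 (w=8); MST = {0-1(w=3) 0-3(w=8) 1-2(w=2) 2-4(w=2)}
step 5: add edge 2-5 (w=9); MST = {0-1(w=3) 0-3(w=8) 1-2(w=2) 2-4(w=2) 2-5(w=9)}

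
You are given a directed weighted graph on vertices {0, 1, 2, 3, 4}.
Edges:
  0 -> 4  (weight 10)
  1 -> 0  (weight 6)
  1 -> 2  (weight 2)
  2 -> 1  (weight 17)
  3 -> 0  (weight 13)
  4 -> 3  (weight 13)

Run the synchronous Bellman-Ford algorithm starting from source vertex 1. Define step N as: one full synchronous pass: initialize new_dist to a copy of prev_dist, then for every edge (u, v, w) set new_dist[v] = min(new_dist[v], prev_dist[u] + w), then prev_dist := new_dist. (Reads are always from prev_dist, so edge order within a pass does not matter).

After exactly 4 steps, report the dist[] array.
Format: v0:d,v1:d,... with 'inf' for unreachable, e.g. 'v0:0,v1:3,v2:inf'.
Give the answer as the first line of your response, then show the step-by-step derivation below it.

v0:6,v1:0,v2:2,v3:29,v4:16

step 1: dist = v0:6,v1:0,v2:2,v3:inf,v4:inf
step 2: dist = v0:6,v1:0,v2:2,v3:inf,v4:16
step 3: dist = v0:6,v1:0,v2:2,v3:29,v4:16
step 4: dist = v0:6,v1:0,v2:2,v3:29,v4:16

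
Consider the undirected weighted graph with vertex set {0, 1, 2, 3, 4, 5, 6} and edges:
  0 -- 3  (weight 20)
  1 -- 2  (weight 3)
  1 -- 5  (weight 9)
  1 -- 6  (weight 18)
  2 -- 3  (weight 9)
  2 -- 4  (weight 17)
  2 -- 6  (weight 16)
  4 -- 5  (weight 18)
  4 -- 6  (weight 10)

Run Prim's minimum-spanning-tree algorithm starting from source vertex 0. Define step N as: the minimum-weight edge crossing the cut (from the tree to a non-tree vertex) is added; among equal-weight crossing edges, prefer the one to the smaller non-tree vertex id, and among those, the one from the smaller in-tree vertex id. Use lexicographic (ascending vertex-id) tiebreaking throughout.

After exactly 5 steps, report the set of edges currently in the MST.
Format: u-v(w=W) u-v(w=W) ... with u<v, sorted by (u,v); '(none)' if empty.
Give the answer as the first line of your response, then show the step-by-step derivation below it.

0-3(w=20) 1-2(w=3) 1-5(w=9) 2-3(w=9) 2-6(w=16)

step 1: add edge 0-3 (w=20); MST = {0-3(w=20)}
step 2: add edge 2-3 (w=9); MST = {0-3(w=20) 2-3(w=9)}
step 3: add edge 1-2 (w=3); MST = {0-3(w=20) 1-2(w=3) 2-3(w=9)}
step 4: add edge 1-5 (w=9); MST = {0-3(w=20) 1-2(w=3) 1-5(w=9) 2-3(w=9)}
step 5: add edge 2-6 (w=16); MST = {0-3(w=20) 1-2(w=3) 1-5(w=9) 2-3(w=9) 2-6(w=16)}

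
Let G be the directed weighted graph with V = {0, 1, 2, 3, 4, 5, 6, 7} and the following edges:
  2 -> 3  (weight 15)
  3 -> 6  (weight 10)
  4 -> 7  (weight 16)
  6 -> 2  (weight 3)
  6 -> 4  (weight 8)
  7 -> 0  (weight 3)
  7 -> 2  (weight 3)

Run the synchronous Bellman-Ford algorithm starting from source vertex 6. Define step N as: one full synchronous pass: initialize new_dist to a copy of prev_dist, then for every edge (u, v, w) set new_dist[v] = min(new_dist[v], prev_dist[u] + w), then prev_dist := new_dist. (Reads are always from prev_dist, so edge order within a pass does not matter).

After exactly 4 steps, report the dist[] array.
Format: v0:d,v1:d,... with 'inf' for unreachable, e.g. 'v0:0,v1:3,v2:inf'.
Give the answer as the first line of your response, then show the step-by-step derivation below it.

v0:27,v1:inf,v2:3,v3:18,v4:8,v5:inf,v6:0,v7:24

step 1: dist = v0:inf,v1:inf,v2:3,v3:inf,v4:8,v5:inf,v6:0,v7:inf
step 2: dist = v0:inf,v1:inf,v2:3,v3:18,v4:8,v5:inf,v6:0,v7:24
step 3: dist = v0:27,v1:inf,v2:3,v3:18,v4:8,v5:inf,v6:0,v7:24
step 4: dist = v0:27,v1:inf,v2:3,v3:18,v4:8,v5:inf,v6:0,v7:24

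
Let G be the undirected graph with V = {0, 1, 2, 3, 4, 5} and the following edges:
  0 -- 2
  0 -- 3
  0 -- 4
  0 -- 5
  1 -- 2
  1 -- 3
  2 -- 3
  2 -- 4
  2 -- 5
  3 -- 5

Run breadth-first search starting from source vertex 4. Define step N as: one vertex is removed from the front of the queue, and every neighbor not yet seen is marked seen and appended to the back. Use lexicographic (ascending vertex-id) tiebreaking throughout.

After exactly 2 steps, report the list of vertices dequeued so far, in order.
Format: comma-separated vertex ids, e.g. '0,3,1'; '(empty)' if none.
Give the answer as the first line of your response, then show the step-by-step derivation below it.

4,0

step 1: dequeue 4; queue=[0,2]; order=4
step 2: dequeue 0; queue=[2,3,5]; order=4,0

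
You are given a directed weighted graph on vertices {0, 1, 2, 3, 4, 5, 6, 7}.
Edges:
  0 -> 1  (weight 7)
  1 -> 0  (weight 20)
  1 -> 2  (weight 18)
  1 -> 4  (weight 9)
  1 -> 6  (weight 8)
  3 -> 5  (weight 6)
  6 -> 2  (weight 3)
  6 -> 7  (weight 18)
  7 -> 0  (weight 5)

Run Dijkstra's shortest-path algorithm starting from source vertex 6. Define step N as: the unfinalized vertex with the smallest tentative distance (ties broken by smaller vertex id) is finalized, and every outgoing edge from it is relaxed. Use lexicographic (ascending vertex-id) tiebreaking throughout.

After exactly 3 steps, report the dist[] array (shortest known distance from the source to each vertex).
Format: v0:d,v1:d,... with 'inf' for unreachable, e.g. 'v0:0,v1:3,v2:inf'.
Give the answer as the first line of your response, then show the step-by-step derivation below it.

v0:23,v1:inf,v2:3,v3:inf,v4:inf,v5:inf,v6:0,v7:18

step 1: dist = v0:inf,v1:inf,v2:3,v3:inf,v4:inf,v5:inf,v6:0,v7:18
step 2: dist = v0:inf,v1:inf,v2:3,v3:inf,v4:inf,v5:inf,v6:0,v7:18
step 3: dist = v0:23,v1:inf,v2:3,v3:inf,v4:inf,v5:inf,v6:0,v7:18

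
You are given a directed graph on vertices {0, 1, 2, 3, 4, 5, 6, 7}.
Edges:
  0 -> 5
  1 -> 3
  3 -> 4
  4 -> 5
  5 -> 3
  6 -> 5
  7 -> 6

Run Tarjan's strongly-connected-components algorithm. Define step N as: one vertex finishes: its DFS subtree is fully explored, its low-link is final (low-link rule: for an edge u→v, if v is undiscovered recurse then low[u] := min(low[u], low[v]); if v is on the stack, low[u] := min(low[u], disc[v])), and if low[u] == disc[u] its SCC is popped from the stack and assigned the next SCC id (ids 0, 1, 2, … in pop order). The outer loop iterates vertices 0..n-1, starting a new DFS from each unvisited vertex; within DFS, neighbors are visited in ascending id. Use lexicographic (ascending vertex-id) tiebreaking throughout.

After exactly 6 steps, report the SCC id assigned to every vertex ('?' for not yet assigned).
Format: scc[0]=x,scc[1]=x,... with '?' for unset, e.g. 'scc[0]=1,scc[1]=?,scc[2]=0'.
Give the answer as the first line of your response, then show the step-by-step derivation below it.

scc[0]=1,scc[1]=2,scc[2]=3,scc[3]=0,scc[4]=0,scc[5]=0,scc[6]=?,scc[7]=?

step 1: low=(low[0]=0,low[1]=?,low[2]=?,low[3]=2,low[4]=1,low[5]=1,low[6]=?,low[7]=?); scc=(scc[0]=?,scc[1]=?,scc[2]=?,scc[3]=?,scc[4]=?,scc[5]=?,scc[6]=?,scc[7]=?)
step 2: low=(low[0]=0,low[1]=?,low[2]=?,low[3]=1,low[4]=1,low[5]=1,low[6]=?,low[7]=?); scc=(scc[0]=?,scc[1]=?,scc[2]=?,scc[3]=?,scc[4]=?,scc[5]=?,scc[6]=?,scc[7]=?)
step 3: low=(low[0]=0,low[1]=?,low[2]=?,low[3]=1,low[4]=1,low[5]=1,low[6]=?,low[7]=?); scc=(scc[0]=?,scc[1]=?,scc[2]=?,scc[3]=0,scc[4]=0,scc[5]=0,scc[6]=?,scc[7]=?)
step 4: low=(low[0]=0,low[1]=?,low[2]=?,low[3]=1,low[4]=1,low[5]=1,low[6]=?,low[7]=?); scc=(scc[0]=1,scc[1]=?,scc[2]=?,scc[3]=0,scc[4]=0,scc[5]=0,scc[6]=?,scc[7]=?)
step 5: low=(low[0]=0,low[1]=4,low[2]=?,low[3]=1,low[4]=1,low[5]=1,low[6]=?,low[7]=?); scc=(scc[0]=1,scc[1]=2,scc[2]=?,scc[3]=0,scc[4]=0,scc[5]=0,scc[6]=?,scc[7]=?)
step 6: low=(low[0]=0,low[1]=4,low[2]=5,low[3]=1,low[4]=1,low[5]=1,low[6]=?,low[7]=?); scc=(scc[0]=1,scc[1]=2,scc[2]=3,scc[3]=0,scc[4]=0,scc[5]=0,scc[6]=?,scc[7]=?)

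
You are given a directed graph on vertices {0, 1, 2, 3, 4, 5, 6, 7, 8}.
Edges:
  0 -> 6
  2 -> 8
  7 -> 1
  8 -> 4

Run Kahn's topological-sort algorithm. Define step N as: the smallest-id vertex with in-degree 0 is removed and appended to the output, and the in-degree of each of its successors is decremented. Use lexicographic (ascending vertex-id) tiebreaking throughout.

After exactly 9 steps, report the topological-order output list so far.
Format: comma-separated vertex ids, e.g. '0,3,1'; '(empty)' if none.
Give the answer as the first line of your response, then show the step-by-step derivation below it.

0,2,3,5,6,7,1,8,4

step 1: output 0; order=[0]; indeg=(0,1,0,0,1,0,0,0,1)
step 2: output 2; order=[0,2]; indeg=(0,1,0,0,1,0,0,0,0)
step 3: output 3; order=[0,2,3]; indeg=(0,1,0,0,1,0,0,0,0)
step 4: output 5; order=[0,2,3,5]; indeg=(0,1,0,0,1,0,0,0,0)
step 5: output 6; order=[0,2,3,5,6]; indeg=(0,1,0,0,1,0,0,0,0)
step 6: output 7; order=[0,2,3,5,6,7]; indeg=(0,0,0,0,1,0,0,0,0)
step 7: output 1; order=[0,2,3,5,6,7,1]; indeg=(0,0,0,0,1,0,0,0,0)
step 8: output 8; order=[0,2,3,5,6,7,1,8]; indeg=(0,0,0,0,0,0,0,0,0)
step 9: output 4; order=[0,2,3,5,6,7,1,8,4]; indeg=(0,0,0,0,0,0,0,0,0)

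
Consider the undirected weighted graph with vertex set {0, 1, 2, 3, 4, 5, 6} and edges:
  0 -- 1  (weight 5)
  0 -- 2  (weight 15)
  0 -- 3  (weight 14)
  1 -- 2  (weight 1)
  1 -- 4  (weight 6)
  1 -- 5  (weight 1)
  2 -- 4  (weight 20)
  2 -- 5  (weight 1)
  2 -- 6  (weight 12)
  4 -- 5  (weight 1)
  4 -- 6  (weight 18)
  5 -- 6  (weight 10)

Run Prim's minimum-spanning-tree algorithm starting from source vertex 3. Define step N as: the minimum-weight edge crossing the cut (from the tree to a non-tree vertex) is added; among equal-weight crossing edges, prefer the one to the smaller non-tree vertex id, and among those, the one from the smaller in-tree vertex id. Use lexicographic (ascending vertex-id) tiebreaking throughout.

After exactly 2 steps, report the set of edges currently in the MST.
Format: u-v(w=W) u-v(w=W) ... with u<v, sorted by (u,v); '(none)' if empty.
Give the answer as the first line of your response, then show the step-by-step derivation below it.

0-1(w=5) 0-3(w=14)

step 1: add edge 0-3 (w=14); MST = {0-3(w=14)}
step 2: add edge 0-1 (w=5); MST = {0-1(w=5) 0-3(w=14)}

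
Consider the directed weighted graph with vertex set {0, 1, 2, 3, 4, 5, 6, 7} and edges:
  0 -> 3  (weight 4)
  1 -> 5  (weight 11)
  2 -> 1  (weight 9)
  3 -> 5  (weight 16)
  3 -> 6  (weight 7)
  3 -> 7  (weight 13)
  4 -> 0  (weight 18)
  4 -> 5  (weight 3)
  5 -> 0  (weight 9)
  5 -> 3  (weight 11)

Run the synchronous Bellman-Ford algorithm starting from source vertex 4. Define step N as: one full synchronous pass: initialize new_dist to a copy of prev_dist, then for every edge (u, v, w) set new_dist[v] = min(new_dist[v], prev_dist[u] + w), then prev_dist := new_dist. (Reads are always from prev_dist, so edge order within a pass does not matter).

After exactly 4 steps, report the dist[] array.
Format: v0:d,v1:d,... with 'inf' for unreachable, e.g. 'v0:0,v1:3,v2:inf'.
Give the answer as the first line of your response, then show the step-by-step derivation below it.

v0:12,v1:inf,v2:inf,v3:14,v4:0,v5:3,v6:21,v7:27

step 1: dist = v0:18,v1:inf,v2:inf,v3:inf,v4:0,v5:3,v6:inf,v7:inf
step 2: dist = v0:12,v1:inf,v2:inf,v3:14,v4:0,v5:3,v6:inf,v7:inf
step 3: dist = v0:12,v1:inf,v2:inf,v3:14,v4:0,v5:3,v6:21,v7:27
step 4: dist = v0:12,v1:inf,v2:inf,v3:14,v4:0,v5:3,v6:21,v7:27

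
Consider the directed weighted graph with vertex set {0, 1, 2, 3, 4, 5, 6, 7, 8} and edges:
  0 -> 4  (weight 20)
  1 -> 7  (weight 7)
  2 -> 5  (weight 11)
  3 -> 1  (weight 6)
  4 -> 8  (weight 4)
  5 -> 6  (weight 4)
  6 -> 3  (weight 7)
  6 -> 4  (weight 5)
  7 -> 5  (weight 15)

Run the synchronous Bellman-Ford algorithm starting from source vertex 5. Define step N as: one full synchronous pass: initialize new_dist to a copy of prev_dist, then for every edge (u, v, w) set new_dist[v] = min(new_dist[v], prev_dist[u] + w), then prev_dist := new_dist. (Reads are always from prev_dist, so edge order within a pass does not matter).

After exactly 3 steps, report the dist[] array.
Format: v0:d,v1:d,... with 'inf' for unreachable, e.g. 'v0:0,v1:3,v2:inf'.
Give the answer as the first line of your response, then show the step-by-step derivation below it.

v0:inf,v1:17,v2:inf,v3:11,v4:9,v5:0,v6:4,v7:inf,v8:13

step 1: dist = v0:inf,v1:inf,v2:inf,v3:inf,v4:inf,v5:0,v6:4,v7:inf,v8:inf
step 2: dist = v0:inf,v1:inf,v2:inf,v3:11,v4:9,v5:0,v6:4,v7:inf,v8:inf
step 3: dist = v0:inf,v1:17,v2:inf,v3:11,v4:9,v5:0,v6:4,v7:inf,v8:13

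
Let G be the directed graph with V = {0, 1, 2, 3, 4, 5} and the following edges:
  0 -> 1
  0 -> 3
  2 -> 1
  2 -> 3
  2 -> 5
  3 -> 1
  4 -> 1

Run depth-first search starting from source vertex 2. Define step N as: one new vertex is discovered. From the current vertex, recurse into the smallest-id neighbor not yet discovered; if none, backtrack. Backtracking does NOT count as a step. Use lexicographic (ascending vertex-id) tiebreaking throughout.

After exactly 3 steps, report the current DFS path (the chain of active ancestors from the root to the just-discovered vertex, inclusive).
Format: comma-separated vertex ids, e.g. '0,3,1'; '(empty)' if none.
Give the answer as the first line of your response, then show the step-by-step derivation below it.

2,3

step 1: discover 2; path=2; order=2
step 2: discover 1; path=2>1; order=2,1
step 3: discover 3; path=2>3; order=2,1,3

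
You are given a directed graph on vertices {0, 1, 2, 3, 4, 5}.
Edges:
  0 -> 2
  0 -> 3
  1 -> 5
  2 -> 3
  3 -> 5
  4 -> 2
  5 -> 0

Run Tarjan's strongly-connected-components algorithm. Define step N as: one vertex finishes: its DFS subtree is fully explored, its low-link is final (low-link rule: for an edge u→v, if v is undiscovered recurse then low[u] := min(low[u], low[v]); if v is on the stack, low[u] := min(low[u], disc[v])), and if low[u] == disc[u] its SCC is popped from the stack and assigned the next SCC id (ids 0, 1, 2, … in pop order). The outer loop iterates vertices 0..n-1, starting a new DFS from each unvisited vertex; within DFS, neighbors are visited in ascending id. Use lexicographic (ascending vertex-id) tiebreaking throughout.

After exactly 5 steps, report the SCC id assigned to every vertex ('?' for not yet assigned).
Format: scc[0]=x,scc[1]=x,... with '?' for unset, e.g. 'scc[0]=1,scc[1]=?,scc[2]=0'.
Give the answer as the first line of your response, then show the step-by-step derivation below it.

scc[0]=0,scc[1]=1,scc[2]=0,scc[3]=0,scc[4]=?,scc[5]=0

step 1: low=(low[0]=0,low[1]=?,low[2]=1,low[3]=2,low[4]=?,low[5]=0); scc=(scc[0]=?,scc[1]=?,scc[2]=?,scc[3]=?,scc[4]=?,scc[5]=?)
step 2: low=(low[0]=0,low[1]=?,low[2]=1,low[3]=0,low[4]=?,low[5]=0); scc=(scc[0]=?,scc[1]=?,scc[2]=?,scc[3]=?,scc[4]=?,scc[5]=?)
step 3: low=(low[0]=0,low[1]=?,low[2]=0,low[3]=0,low[4]=?,low[5]=0); scc=(scc[0]=?,scc[1]=?,scc[2]=?,scc[3]=?,scc[4]=?,scc[5]=?)
step 4: low=(low[0]=0,low[1]=?,low[2]=0,low[3]=0,low[4]=?,low[5]=0); scc=(scc[0]=0,scc[1]=?,scc[2]=0,scc[3]=0,scc[4]=?,scc[5]=0)
step 5: low=(low[0]=0,low[1]=4,low[2]=0,low[3]=0,low[4]=?,low[5]=0); scc=(scc[0]=0,scc[1]=1,scc[2]=0,scc[3]=0,scc[4]=?,scc[5]=0)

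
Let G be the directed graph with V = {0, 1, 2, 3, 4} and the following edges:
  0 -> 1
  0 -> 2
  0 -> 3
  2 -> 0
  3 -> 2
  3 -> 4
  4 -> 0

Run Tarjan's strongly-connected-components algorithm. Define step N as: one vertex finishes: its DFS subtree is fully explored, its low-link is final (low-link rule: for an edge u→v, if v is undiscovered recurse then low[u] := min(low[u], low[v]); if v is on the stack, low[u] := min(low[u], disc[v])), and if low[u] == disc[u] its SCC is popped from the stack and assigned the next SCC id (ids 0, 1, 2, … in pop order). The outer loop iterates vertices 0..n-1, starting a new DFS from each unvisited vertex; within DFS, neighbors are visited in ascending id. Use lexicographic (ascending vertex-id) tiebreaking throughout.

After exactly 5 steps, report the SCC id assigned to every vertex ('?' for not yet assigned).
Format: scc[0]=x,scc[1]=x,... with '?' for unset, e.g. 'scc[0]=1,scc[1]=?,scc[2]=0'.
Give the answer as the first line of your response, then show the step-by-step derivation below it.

scc[0]=1,scc[1]=0,scc[2]=1,scc[3]=1,scc[4]=1

step 1: low=(low[0]=0,low[1]=1,low[2]=?,low[3]=?,low[4]=?); scc=(scc[0]=?,scc[1]=0,scc[2]=?,scc[3]=?,scc[4]=?)
step 2: low=(low[0]=0,low[1]=1,low[2]=0,low[3]=?,low[4]=?); scc=(scc[0]=?,scc[1]=0,scc[2]=?,scc[3]=?,scc[4]=?)
step 3: low=(low[0]=0,low[1]=1,low[2]=0,low[3]=2,low[4]=0); scc=(scc[0]=?,scc[1]=0,scc[2]=?,scc[3]=?,scc[4]=?)
step 4: low=(low[0]=0,low[1]=1,low[2]=0,low[3]=0,low[4]=0); scc=(scc[0]=?,scc[1]=0,scc[2]=?,scc[3]=?,scc[4]=?)
step 5: low=(low[0]=0,low[1]=1,low[2]=0,low[3]=0,low[4]=0); scc=(scc[0]=1,scc[1]=0,scc[2]=1,scc[3]=1,scc[4]=1)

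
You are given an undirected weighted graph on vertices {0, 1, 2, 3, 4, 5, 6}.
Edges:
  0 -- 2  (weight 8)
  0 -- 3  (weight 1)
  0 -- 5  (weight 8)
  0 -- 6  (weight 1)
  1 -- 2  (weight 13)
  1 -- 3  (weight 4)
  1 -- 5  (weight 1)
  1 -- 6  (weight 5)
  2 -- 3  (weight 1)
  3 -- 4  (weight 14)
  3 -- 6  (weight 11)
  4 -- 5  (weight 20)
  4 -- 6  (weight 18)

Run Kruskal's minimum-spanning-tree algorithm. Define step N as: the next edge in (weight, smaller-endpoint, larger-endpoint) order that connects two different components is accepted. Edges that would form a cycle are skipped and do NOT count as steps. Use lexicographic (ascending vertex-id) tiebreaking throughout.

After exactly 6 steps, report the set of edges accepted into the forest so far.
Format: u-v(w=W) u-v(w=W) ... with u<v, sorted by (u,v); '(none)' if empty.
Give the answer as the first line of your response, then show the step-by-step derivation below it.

0-3(w=1) 0-6(w=1) 1-3(w=4) 1-5(w=1) 2-3(w=1) 3-4(w=14)

step 1: add edge 0-3 (w=1); MST = {0-3(w=1)}
step 2: add edge 0-6 (w=1); MST = {0-3(w=1) 0-6(w=1)}
step 3: add edge 1-5 (w=1); MST = {0-3(w=1) 0-6(w=1) 1-5(w=1)}
step 4: add edge 2-3 (w=1); MST = {0-3(w=1) 0-6(w=1) 1-5(w=1) 2-3(w=1)}
step 5: add edge 1-3 (w=4); MST = {0-3(w=1) 0-6(w=1) 1-3(w=4) 1-5(w=1) 2-3(w=1)}
step 6: add edge 3-4 (w=14); MST = {0-3(w=1) 0-6(w=1) 1-3(w=4) 1-5(w=1) 2-3(w=1) 3-4(w=14)}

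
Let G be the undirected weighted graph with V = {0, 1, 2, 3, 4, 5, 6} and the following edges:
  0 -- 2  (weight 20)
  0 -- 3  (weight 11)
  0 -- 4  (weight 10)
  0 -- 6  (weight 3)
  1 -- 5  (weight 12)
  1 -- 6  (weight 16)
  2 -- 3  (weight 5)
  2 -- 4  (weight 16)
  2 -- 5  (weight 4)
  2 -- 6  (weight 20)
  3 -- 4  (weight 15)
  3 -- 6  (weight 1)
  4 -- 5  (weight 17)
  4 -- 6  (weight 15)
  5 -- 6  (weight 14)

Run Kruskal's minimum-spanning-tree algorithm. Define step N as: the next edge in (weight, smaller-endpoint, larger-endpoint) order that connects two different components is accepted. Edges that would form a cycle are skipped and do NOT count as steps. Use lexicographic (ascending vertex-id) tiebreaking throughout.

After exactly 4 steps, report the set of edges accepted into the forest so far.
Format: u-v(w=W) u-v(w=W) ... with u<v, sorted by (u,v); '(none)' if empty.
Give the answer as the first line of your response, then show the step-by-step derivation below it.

0-6(w=3) 2-3(w=5) 2-5(w=4) 3-6(w=1)

step 1: add edge 3-6 (w=1); MST = {3-6(w=1)}
step 2: add edge 0-6 (w=3); MST = {0-6(w=3) 3-6(w=1)}
step 3: add edge 2-5 (w=4); MST = {0-6(w=3) 2-5(w=4) 3-6(w=1)}
step 4: add edge 2-3 (w=5); MST = {0-6(w=3) 2-3(w=5) 2-5(w=4) 3-6(w=1)}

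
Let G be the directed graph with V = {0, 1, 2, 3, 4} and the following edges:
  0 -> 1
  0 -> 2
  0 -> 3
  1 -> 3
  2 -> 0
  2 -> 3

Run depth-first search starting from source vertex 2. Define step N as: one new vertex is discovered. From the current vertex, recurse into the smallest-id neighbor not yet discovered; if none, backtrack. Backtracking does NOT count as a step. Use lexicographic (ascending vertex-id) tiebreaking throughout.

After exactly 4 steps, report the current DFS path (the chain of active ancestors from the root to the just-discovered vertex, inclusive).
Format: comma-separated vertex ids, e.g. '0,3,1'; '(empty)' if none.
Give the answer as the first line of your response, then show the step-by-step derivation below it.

2,0,1,3

step 1: discover 2; path=2; order=2
step 2: discover 0; path=2>0; order=2,0
step 3: discover 1; path=2>0>1; order=2,0,1
step 4: discover 3; path=2>0>1>3; order=2,0,1,3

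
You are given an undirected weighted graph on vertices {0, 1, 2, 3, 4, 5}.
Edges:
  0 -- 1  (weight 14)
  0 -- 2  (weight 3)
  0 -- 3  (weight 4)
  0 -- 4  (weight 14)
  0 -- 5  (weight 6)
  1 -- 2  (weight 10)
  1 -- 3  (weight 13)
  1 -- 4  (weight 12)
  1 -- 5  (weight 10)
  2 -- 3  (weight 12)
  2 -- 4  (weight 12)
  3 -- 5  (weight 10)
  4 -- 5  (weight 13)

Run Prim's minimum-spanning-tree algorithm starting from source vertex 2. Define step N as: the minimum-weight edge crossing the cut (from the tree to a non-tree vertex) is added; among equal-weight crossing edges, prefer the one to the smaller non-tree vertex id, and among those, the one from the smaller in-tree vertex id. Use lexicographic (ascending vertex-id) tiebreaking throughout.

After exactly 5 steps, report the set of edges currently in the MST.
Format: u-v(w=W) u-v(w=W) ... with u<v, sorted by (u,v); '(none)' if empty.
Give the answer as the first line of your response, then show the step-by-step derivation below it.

0-2(w=3) 0-3(w=4) 0-5(w=6) 1-2(w=10) 1-4(w=12)

step 1: add edge 0-2 (w=3); MST = {0-2(w=3)}
step 2: add edge 0-3 (w=4); MST = {0-2(w=3) 0-3(w=4)}
step 3: add edge 0-5 (w=6); MST = {0-2(w=3) 0-3(w=4) 0-5(w=6)}
step 4: add edge 1-2 (w=10); MST = {0-2(w=3) 0-3(w=4) 0-5(w=6) 1-2(w=10)}
step 5: add edge 1-4 (w=12); MST = {0-2(w=3) 0-3(w=4) 0-5(w=6) 1-2(w=10) 1-4(w=12)}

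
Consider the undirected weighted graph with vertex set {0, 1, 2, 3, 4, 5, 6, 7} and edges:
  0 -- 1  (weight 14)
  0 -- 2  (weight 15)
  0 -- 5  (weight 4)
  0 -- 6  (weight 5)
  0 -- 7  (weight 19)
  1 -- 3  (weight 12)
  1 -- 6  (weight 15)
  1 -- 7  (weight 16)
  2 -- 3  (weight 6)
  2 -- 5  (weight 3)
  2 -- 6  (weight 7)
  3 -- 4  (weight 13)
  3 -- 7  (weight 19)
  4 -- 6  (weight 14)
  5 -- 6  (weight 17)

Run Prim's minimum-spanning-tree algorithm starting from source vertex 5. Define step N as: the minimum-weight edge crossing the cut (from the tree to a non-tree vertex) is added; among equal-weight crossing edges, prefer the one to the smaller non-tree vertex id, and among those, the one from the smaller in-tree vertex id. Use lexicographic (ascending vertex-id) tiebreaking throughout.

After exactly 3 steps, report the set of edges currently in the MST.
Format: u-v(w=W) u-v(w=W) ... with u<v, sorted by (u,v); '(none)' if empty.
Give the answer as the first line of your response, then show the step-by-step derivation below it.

0-5(w=4) 0-6(w=5) 2-5(w=3)

step 1: add edge 2-5 (w=3); MST = {2-5(w=3)}
step 2: add edge 0-5 (w=4); MST = {0-5(w=4) 2-5(w=3)}
step 3: add edge 0-6 (w=5); MST = {0-5(w=4) 0-6(w=5) 2-5(w=3)}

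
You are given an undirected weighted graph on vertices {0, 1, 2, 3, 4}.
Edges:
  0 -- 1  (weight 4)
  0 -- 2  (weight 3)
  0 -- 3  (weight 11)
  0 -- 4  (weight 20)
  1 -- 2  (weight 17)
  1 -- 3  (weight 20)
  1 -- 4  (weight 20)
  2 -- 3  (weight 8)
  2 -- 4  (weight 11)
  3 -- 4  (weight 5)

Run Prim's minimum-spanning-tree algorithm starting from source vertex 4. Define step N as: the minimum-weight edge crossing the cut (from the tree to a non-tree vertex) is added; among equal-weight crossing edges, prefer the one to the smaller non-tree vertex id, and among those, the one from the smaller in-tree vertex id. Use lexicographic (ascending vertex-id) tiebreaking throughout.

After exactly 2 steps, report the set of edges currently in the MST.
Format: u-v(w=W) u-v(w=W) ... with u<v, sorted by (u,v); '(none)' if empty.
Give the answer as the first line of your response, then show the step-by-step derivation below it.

2-3(w=8) 3-4(w=5)

step 1: add edge 3-4 (w=5); MST = {3-4(w=5)}
step 2: add edge 2-3 (w=8); MST = {2-3(w=8) 3-4(w=5)}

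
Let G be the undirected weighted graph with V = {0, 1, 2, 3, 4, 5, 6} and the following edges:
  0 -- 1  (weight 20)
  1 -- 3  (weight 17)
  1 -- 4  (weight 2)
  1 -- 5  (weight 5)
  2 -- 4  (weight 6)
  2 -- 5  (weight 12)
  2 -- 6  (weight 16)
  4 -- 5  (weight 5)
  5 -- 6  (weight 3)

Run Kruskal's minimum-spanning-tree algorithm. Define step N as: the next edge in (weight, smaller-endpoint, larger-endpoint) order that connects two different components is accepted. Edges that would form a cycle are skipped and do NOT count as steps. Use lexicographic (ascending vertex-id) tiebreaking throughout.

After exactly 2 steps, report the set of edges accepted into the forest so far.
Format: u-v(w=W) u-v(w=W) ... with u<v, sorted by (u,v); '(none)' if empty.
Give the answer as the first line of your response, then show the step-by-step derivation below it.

1-4(w=2) 5-6(w=3)

step 1: add edge 1-4 (w=2); MST = {1-4(w=2)}
step 2: add edge 5-6 (w=3); MST = {1-4(w=2) 5-6(w=3)}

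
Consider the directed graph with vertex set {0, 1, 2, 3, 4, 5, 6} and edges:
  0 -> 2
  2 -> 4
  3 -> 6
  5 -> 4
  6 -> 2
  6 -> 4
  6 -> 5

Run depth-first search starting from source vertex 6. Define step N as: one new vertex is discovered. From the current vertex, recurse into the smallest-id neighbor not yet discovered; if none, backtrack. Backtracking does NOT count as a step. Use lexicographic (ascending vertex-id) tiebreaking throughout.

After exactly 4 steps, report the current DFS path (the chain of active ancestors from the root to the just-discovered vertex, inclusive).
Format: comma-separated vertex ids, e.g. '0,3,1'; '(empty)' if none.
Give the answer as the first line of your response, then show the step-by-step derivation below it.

6,5

step 1: discover 6; path=6; order=6
step 2: discover 2; path=6>2; order=6,2
step 3: discover 4; path=6>2>4; order=6,2,4
step 4: discover 5; path=6>5; order=6,2,4,5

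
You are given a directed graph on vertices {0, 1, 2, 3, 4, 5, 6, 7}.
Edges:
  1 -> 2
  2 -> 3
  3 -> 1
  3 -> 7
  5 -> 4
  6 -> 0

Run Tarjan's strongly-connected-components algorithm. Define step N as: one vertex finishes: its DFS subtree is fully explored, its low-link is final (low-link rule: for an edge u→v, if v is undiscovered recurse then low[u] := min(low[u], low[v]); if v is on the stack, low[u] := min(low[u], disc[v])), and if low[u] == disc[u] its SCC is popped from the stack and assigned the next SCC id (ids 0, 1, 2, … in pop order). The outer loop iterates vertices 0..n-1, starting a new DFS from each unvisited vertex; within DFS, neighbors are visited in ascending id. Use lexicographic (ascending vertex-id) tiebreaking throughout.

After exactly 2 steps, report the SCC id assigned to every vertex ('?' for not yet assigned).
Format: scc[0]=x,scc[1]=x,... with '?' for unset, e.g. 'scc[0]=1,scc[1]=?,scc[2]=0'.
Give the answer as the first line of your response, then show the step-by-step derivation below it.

scc[0]=0,scc[1]=?,scc[2]=?,scc[3]=?,scc[4]=?,scc[5]=?,scc[6]=?,scc[7]=1

step 1: low=(low[0]=0,low[1]=?,low[2]=?,low[3]=?,low[4]=?,low[5]=?,low[6]=?,low[7]=?); scc=(scc[0]=0,scc[1]=?,scc[2]=?,scc[3]=?,scc[4]=?,scc[5]=?,scc[6]=?,scc[7]=?)
step 2: low=(low[0]=0,low[1]=1,low[2]=2,low[3]=1,low[4]=?,low[5]=?,low[6]=?,low[7]=4); scc=(scc[0]=0,scc[1]=?,scc[2]=?,scc[3]=?,scc[4]=?,scc[5]=?,scc[6]=?,scc[7]=1)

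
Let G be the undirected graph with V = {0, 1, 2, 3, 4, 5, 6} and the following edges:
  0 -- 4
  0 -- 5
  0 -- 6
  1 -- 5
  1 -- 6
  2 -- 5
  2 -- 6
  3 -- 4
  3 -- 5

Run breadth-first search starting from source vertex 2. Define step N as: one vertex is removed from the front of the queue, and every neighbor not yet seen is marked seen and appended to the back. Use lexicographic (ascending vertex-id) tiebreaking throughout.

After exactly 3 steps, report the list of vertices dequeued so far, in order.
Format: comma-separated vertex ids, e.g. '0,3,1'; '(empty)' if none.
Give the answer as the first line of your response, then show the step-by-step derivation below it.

2,5,6

step 1: dequeue 2; queue=[5,6]; order=2
step 2: dequeue 5; queue=[6,0,1,3]; order=2,5
step 3: dequeue 6; queue=[0,1,3]; order=2,5,6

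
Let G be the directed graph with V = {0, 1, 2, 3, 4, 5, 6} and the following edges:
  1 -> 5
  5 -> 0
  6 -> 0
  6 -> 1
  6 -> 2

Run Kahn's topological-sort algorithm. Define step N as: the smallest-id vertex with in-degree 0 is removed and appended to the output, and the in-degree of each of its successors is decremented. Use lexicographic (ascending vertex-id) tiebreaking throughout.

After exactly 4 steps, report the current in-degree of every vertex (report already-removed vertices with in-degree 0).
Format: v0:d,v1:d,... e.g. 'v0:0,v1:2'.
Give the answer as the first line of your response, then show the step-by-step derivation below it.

v0:1,v1:0,v2:0,v3:0,v4:0,v5:0,v6:0

step 1: output 3; order=[3]; indeg=(2,1,1,0,0,1,0)
step 2: output 4; order=[3,4]; indeg=(2,1,1,0,0,1,0)
step 3: output 6; order=[3,4,6]; indeg=(1,0,0,0,0,1,0)
step 4: output 1; order=[3,4,6,1]; indeg=(1,0,0,0,0,0,0)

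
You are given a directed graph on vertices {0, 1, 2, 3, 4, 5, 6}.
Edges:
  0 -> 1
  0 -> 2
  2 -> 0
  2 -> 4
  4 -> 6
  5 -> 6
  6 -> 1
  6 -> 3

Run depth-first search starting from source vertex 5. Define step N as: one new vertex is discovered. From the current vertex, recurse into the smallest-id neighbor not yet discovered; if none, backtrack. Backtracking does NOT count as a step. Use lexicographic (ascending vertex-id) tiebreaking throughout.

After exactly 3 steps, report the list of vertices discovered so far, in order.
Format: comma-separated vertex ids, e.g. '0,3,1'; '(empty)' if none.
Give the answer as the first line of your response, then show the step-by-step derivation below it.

5,6,1

step 1: discover 5; path=5; order=5
step 2: discover 6; path=5>6; order=5,6
step 3: discover 1; path=5>6>1; order=5,6,1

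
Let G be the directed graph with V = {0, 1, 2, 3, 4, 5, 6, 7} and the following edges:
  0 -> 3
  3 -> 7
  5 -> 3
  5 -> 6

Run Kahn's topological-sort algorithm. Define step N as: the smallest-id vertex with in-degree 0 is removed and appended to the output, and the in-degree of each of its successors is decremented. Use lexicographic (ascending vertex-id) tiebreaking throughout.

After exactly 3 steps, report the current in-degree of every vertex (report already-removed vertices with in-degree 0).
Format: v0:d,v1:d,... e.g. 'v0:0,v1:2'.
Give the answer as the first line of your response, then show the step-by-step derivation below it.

v0:0,v1:0,v2:0,v3:1,v4:0,v5:0,v6:1,v7:1

step 1: output 0; order=[0]; indeg=(0,0,0,1,0,0,1,1)
step 2: output 1; order=[0,1]; indeg=(0,0,0,1,0,0,1,1)
step 3: output 2; order=[0,1,2]; indeg=(0,0,0,1,0,0,1,1)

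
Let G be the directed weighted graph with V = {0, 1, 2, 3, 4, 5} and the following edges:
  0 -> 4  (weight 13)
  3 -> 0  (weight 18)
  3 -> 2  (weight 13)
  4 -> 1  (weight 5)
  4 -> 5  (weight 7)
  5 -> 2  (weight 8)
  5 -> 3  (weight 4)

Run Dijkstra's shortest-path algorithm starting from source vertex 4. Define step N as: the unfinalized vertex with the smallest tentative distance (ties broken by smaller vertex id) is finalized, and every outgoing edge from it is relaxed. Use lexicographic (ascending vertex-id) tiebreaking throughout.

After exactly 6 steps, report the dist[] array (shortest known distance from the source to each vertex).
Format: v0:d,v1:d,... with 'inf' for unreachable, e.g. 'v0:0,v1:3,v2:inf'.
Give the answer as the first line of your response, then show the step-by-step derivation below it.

v0:29,v1:5,v2:15,v3:11,v4:0,v5:7

step 1: dist = v0:inf,v1:5,v2:inf,v3:inf,v4:0,v5:7
step 2: dist = v0:inf,v1:5,v2:inf,v3:inf,v4:0,v5:7
step 3: dist = v0:inf,v1:5,v2:15,v3:11,v4:0,v5:7
step 4: dist = v0:29,v1:5,v2:15,v3:11,v4:0,v5:7
step 5: dist = v0:29,v1:5,v2:15,v3:11,v4:0,v5:7
step 6: dist = v0:29,v1:5,v2:15,v3:11,v4:0,v5:7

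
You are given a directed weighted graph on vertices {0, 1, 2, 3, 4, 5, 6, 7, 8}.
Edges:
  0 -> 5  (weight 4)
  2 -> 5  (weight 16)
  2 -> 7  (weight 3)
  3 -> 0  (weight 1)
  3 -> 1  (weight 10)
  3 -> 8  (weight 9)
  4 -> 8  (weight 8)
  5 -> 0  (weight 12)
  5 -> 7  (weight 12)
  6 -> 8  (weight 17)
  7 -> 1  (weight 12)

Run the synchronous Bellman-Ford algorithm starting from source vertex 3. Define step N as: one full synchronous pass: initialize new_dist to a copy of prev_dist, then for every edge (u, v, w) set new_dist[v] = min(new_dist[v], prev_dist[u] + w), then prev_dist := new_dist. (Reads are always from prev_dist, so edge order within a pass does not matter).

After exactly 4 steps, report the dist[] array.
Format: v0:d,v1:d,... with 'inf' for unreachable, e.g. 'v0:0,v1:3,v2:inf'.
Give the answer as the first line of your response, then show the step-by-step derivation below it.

v0:1,v1:10,v2:inf,v3:0,v4:inf,v5:5,v6:inf,v7:17,v8:9

step 1: dist = v0:1,v1:10,v2:inf,v3:0,v4:inf,v5:inf,v6:inf,v7:inf,v8:9
step 2: dist = v0:1,v1:10,v2:inf,v3:0,v4:inf,v5:5,v6:inf,v7:inf,v8:9
step 3: dist = v0:1,v1:10,v2:inf,v3:0,v4:inf,v5:5,v6:inf,v7:17,v8:9
step 4: dist = v0:1,v1:10,v2:inf,v3:0,v4:inf,v5:5,v6:inf,v7:17,v8:9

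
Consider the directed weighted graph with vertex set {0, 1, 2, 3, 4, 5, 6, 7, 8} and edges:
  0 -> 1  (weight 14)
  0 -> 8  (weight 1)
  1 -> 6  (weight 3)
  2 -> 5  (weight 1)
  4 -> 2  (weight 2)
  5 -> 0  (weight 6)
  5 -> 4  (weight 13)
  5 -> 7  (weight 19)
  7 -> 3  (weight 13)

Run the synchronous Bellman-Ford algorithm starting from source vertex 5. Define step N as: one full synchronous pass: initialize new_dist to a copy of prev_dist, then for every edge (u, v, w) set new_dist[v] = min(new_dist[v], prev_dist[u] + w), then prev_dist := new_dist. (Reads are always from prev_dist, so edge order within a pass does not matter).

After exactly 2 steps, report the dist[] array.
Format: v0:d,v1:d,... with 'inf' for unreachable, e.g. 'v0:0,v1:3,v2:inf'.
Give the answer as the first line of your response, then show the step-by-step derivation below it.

v0:6,v1:20,v2:15,v3:32,v4:13,v5:0,v6:inf,v7:19,v8:7

step 1: dist = v0:6,v1:inf,v2:inf,v3:inf,v4:13,v5:0,v6:inf,v7:19,v8:inf
step 2: dist = v0:6,v1:20,v2:15,v3:32,v4:13,v5:0,v6:inf,v7:19,v8:7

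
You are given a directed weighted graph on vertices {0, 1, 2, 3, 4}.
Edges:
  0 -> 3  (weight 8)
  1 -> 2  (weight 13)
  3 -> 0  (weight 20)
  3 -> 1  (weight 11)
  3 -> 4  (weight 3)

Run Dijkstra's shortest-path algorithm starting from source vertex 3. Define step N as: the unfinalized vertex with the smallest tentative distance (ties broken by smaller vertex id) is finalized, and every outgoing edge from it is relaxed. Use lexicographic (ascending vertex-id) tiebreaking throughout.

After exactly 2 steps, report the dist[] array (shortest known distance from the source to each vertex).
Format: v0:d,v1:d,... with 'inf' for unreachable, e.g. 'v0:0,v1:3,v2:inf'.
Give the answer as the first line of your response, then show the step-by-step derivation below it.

v0:20,v1:11,v2:inf,v3:0,v4:3

step 1: dist = v0:20,v1:11,v2:inf,v3:0,v4:3
step 2: dist = v0:20,v1:11,v2:inf,v3:0,v4:3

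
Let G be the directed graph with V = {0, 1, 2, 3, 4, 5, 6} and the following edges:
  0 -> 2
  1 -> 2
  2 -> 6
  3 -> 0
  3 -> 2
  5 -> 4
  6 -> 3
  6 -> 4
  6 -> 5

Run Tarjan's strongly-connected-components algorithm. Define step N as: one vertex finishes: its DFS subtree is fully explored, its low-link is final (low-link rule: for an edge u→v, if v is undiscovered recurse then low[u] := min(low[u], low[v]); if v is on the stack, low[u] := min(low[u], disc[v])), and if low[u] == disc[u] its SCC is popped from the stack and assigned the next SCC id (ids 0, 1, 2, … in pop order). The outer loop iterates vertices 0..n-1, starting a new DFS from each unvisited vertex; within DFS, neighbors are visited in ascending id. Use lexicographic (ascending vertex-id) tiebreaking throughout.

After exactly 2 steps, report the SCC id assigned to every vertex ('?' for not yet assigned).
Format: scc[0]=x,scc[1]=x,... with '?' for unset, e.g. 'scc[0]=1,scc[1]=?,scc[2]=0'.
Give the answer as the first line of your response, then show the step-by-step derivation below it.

scc[0]=?,scc[1]=?,scc[2]=?,scc[3]=?,scc[4]=0,scc[5]=?,scc[6]=?

step 1: low=(low[0]=0,low[1]=?,low[2]=1,low[3]=0,low[4]=?,low[5]=?,low[6]=2); scc=(scc[0]=?,scc[1]=?,scc[2]=?,scc[3]=?,scc[4]=?,scc[5]=?,scc[6]=?)
step 2: low=(low[0]=0,low[1]=?,low[2]=1,low[3]=0,low[4]=4,low[5]=?,low[6]=0); scc=(scc[0]=?,scc[1]=?,scc[2]=?,scc[3]=?,scc[4]=0,scc[5]=?,scc[6]=?)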